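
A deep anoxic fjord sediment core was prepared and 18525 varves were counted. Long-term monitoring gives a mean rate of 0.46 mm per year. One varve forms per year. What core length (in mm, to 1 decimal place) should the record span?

The record spans 18525 years at 0.46 mm per year.
18525 years at 0.46 mm/year gives 0.46 × 18525 = 8521.5 mm.

8521.5 mm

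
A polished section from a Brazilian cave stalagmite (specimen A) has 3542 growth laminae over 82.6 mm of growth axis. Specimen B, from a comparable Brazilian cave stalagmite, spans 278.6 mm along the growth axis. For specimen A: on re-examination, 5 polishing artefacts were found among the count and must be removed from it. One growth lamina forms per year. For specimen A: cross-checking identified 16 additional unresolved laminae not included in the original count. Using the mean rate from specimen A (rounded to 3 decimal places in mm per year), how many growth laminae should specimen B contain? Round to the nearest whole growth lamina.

Specimen A: correcting the raw count gives 3542 − 5 + 16 = 3553 true growth laminae.
A: Mean rate = 82.6 mm / 3553 years ≈ 0.023 mm/yr.
Specimen B: 278.6 mm / 0.023 mm per year = 12113.04 years ≈ 12113 growth laminae.

12113 growth laminae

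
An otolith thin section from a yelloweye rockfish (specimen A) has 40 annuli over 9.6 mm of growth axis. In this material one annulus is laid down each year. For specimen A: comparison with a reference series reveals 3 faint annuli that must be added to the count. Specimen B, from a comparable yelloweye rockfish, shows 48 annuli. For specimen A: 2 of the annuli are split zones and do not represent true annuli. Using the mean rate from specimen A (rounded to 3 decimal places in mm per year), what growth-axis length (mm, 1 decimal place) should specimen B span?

Specimen A: after corrections the count is 40 − 2 + 3 = 41 annuli.
A: Mean rate = 9.6 mm / 41 years ≈ 0.234 mm/year.
Length of B = 0.234 × 48 = 11.2 mm.

11.2 mm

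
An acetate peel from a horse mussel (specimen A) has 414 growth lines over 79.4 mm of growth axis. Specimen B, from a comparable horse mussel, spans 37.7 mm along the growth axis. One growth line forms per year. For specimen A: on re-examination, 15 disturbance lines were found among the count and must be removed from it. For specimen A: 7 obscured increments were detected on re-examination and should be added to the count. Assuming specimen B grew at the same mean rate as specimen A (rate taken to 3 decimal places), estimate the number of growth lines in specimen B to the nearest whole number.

192 growth lines

Specimen A: adjusted count: 414 − 15 + 7 = 406 growth lines.
A: Extension rate ≈ 79.4 / 406 = 0.196 mm per year.
Specimen B: 37.7 mm / 0.196 mm per year = 192.35 years ≈ 192 growth lines.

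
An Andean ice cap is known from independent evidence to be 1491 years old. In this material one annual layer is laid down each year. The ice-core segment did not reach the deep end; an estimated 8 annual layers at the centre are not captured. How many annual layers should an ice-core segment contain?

One annual layer per year gives 1491 annual layers over 1491 years.
Subtracting the 8 annual layers not captured gives 1491 − 8 = 1483 annual layers in the record.

1483 annual layers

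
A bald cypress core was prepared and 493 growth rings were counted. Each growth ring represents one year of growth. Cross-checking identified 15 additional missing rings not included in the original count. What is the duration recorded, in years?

Adjusted count: 493 + 15 = 508 growth rings.
At one growth ring per year, that is 508 years.

508 years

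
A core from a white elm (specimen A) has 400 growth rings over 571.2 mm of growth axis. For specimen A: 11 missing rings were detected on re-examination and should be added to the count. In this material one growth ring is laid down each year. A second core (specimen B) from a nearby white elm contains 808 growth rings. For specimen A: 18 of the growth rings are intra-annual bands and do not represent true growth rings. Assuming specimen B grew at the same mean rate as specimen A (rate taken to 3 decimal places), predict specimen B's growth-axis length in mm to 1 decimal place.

Specimen A: adjusted count: 400 − 18 + 11 = 393 growth rings.
A: Mean rate = 571.2 mm / 393 years ≈ 1.453 mm per year.
B's length ≈ 1.453 × 808 = 1174.0 mm.

1174.0 mm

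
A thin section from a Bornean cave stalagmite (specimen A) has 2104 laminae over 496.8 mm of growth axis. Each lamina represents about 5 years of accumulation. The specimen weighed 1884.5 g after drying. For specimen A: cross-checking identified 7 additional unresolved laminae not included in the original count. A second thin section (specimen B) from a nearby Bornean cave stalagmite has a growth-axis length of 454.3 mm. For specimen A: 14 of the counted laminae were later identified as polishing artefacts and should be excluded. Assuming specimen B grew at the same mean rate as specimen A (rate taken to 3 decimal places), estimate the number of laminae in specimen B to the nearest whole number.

Specimen A: adjusted count: 2104 − 14 + 7 = 2097 laminae.
Specimen A: multiplying by 5 years per lamina: 2097 × 5 = 10485 years.
A: 496.8 mm over 10485 years gives 496.8 / 10485 ≈ 0.047 mm/year.
For B, 454.3 / 0.047 = 9665.96 years; at 5 years per lamina that is 9665.96 / 5 ≈ 1933 laminae.

1933 laminae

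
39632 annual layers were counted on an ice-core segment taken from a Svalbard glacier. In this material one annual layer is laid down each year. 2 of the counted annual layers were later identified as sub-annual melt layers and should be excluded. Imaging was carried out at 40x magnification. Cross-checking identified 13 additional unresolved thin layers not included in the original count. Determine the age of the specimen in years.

True annual layer count = 39632 − 2 + 13 = 39643.
One annual layer per year makes the duration 39643 years.

39643 years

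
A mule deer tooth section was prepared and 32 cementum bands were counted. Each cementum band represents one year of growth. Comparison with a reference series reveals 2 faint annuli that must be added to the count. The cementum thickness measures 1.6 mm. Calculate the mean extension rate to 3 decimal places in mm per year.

0.047 mm per year

Adjusted count: 32 + 2 = 34 cementum bands.
Extension rate ≈ 1.6 / 34 = 0.047 mm per year.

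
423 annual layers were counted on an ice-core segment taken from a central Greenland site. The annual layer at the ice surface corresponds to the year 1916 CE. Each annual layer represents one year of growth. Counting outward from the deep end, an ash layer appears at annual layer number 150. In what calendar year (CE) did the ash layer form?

1643 CE

Between annual layer 150 and the ice surface there are 423 − 150 = 273 annual layers.
1916 − 273 = 1643 CE.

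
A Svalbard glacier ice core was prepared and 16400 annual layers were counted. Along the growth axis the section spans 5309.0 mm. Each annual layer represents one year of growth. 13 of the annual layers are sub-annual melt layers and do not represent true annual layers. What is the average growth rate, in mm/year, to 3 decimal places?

0.324 mm/year

Correcting the raw count gives 16400 − 13 = 16387 true annual layers.
Extension rate ≈ 5309.0 / 16387 = 0.324 mm/year.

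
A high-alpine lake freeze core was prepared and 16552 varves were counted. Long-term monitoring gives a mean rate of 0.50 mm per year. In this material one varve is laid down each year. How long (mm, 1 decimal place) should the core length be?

The record spans 16552 years at 0.50 mm per year.
Predicted length = 0.50 mm/year × 16552 years = 8276.0 mm.

8276.0 mm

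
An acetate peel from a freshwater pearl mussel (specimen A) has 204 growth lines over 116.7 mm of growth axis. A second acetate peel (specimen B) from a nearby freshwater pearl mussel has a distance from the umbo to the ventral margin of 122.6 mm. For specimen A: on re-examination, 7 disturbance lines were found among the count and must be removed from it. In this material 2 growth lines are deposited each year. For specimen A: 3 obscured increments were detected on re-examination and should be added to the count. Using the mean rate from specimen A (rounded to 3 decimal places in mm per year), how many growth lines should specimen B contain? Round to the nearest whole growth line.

210 growth lines

Specimen A: true growth line count = 204 − 7 + 3 = 200.
Specimen A: 200 growth lines at 2 per year is 200 / 2 = 100 years.
A: Mean rate = 116.7 mm / 100 years ≈ 1.167 mm/yr.
B spans 122.6 / 1.167 = 105.06 years; at 2 growth lines per year that is 105.06 × 2 ≈ 210 growth lines.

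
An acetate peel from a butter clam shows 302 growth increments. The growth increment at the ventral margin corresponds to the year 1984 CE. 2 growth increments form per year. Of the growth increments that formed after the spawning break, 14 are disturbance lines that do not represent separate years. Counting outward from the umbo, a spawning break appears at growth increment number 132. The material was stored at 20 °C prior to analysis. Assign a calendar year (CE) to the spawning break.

302 − 132 = 170 growth increments lie beyond the spawning break toward the ventral margin.
170 − 14 false = 156 true growth increments after the spawning break.
Dividing by 2 growth increments per year: 156 / 2 = 78 years.
The growth increment at the ventral margin is 1984 CE, so the spawning break dates to 1984 − 78 = 1906 CE.

1906 CE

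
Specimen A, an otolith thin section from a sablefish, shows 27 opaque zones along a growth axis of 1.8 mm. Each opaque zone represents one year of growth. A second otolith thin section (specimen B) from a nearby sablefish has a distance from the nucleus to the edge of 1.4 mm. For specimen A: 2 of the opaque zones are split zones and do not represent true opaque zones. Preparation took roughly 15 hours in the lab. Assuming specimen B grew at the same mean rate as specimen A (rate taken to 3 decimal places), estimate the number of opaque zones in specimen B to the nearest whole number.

Specimen A: true opaque zone count = 27 − 2 = 25.
A: Mean rate = 1.8 mm / 25 years ≈ 0.072 mm per year.
B spans 1.4 / 0.072 = 19.44 years ≈ 19 opaque zones.

19 opaque zones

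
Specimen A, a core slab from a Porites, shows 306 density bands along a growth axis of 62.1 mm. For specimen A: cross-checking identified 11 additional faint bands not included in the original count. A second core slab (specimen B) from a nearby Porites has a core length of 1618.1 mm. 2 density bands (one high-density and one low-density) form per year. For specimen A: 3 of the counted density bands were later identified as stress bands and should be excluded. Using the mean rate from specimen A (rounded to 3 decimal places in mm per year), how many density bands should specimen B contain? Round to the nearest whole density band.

Specimen A: adjusted count: 306 − 3 + 11 = 314 density bands.
Specimen A: 314 density bands at 2 per year is 314 / 2 = 157 years.
A: Mean rate = 62.1 mm / 157 years ≈ 0.396 mm/yr.
For B, 1618.1 / 0.396 = 4086.11 years; at 2 density bands per year that is 4086.11 × 2 ≈ 8172 density bands.

8172 density bands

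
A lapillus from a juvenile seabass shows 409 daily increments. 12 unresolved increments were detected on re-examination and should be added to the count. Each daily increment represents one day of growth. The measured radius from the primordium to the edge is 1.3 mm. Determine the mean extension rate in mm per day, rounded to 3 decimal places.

0.003 mm per day

Adjusted count: 409 + 12 = 421 daily increments.
Mean rate = 1.3 mm / 421 days ≈ 0.003 mm per day.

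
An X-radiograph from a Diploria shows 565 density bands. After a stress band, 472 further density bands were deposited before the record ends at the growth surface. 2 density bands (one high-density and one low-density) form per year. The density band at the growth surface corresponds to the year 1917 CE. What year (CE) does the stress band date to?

472 density bands post-date the stress band.
472 density bands at 2 per year is 472 / 2 = 236 years.
Counting back 236 years from 1917 CE places the stress band in 1917 − 236 = 1681 CE.

1681 CE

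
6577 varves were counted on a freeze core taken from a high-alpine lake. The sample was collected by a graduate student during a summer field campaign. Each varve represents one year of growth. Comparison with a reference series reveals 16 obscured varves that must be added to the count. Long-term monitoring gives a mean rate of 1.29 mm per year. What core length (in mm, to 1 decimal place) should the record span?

After corrections the count is 6577 + 16 = 6593 varves.
6593 years at 1.29 mm/year gives 1.29 × 6593 = 8505.0 mm.

8505.0 mm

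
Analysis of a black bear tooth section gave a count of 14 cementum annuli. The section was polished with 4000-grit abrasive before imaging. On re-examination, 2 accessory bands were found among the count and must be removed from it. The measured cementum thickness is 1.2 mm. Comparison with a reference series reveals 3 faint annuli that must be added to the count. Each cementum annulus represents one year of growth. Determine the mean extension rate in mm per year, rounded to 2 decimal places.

True cementum annulus count = 14 − 2 + 3 = 15.
Extension rate ≈ 1.2 / 15 = 0.08 mm per year.

0.08 mm per year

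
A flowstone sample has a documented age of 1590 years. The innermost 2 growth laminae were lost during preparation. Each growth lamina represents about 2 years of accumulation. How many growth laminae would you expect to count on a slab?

At 2 years per growth lamina, 1590 / 2 = 795 growth laminae are expected.
Subtracting the 2 growth laminae not captured gives 795 − 2 = 793 growth laminae in the record.

793 growth laminae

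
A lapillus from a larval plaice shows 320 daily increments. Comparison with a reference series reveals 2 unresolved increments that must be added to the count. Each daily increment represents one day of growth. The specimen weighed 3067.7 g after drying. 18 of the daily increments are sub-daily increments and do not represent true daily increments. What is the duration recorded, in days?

304 days

After corrections the count is 320 − 18 + 2 = 304 daily increments.
With a one-to-one daily increment periodicity this is 304 days.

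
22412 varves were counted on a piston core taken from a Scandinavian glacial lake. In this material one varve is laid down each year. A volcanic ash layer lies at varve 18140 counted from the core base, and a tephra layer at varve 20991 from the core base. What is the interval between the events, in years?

2851 yr

20991 − 18140 = 2851 varves lie between the two events.
At one varve per year, 2851 years elapsed between them.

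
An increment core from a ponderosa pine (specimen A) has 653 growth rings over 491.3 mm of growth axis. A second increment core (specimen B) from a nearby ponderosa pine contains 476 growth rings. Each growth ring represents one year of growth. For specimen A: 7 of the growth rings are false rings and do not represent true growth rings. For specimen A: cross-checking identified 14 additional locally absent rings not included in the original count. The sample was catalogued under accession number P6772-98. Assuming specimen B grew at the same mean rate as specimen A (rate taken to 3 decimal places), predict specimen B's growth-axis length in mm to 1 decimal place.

354.1 mm

Specimen A: adjusted count: 653 − 7 + 14 = 660 growth rings.
A: Mean rate = 491.3 mm / 660 years ≈ 0.744 mm/year.
B's length ≈ 0.744 × 476 = 354.1 mm.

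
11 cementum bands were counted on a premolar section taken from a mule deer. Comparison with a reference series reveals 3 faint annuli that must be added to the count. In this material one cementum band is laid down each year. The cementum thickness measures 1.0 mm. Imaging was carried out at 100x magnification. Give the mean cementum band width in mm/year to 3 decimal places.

0.071 mm/year

True cementum band count = 11 + 3 = 14.
Extension rate ≈ 1.0 / 14 = 0.071 mm/year.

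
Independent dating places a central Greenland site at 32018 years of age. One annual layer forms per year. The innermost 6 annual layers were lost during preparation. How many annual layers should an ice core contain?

32012 annual layers

At one annual layer per year, 32018 years correspond to 32018 annual layers.
Less the 6 uncaptured annual layers: 32018 − 6 = 32012.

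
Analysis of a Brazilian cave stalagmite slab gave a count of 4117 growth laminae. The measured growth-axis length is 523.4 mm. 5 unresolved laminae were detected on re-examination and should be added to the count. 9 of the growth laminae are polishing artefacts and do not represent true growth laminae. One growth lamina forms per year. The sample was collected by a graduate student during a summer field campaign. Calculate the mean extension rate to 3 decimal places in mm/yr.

0.127 mm/yr

After corrections the count is 4117 − 9 + 5 = 4113 growth laminae.
Extension rate ≈ 523.4 / 4113 = 0.127 mm/yr.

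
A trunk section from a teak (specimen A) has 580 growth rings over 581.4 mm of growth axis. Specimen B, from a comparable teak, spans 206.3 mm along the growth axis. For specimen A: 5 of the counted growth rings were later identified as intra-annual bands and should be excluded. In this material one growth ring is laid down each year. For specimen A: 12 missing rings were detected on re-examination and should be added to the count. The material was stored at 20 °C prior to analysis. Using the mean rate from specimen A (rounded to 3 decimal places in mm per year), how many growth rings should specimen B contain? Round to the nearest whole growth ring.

Specimen A: true growth ring count = 580 − 5 + 12 = 587.
A: Mean rate = 581.4 mm / 587 years ≈ 0.990 mm per year.
Specimen B: 206.3 mm / 0.990 mm per year = 208.38 years ≈ 208 growth rings.

208 growth rings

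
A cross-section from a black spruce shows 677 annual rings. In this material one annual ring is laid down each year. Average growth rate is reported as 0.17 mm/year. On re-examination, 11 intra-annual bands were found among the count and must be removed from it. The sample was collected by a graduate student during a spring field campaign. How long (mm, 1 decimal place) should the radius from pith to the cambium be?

113.2 mm

After corrections the count is 677 − 11 = 666 annual rings.
Length ≈ 0.17 × 666 = 113.2 mm.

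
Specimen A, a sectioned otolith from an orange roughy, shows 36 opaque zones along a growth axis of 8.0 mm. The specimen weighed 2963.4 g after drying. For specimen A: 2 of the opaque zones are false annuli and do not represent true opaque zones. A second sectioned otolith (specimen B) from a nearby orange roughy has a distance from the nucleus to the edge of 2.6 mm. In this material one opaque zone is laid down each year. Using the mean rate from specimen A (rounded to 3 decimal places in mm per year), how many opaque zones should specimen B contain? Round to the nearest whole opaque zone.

11 opaque zones

Specimen A: adjusted count: 36 − 2 = 34 opaque zones.
A: 8.0 mm over 34 years gives 8.0 / 34 ≈ 0.235 mm/year.
B spans 2.6 / 0.235 = 11.06 years ≈ 11 opaque zones.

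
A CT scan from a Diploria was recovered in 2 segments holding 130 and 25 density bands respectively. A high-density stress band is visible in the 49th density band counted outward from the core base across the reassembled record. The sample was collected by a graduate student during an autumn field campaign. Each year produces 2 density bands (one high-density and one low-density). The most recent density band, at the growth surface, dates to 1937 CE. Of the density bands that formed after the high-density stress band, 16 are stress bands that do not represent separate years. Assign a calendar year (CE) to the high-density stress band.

1892 CE

Total density bands = 130 + 25 = 155.
The high-density stress band sits at density band 49 from the core base, so 155 − 49 = 106 density bands formed after it.
Removing the 16 false density bands leaves 106 − 16 = 90 true density bands beyond the high-density stress band.
90 density bands at 2 per year is 90 / 2 = 45 years.
1937 − 45 = 1892 CE.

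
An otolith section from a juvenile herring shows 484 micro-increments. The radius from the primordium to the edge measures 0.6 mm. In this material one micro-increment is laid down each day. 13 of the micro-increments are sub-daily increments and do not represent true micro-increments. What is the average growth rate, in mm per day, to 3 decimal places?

Correcting the raw count gives 484 − 13 = 471 true micro-increments.
0.6 mm over 471 days gives 0.6 / 471 ≈ 0.001 mm per day.

0.001 mm per day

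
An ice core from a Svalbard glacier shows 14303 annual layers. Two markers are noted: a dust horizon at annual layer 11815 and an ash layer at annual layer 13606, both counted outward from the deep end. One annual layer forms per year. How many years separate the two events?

1791 years

13606 − 11815 = 1791 annual layers lie between the two events.
At one annual layer per year, 1791 years elapsed between them.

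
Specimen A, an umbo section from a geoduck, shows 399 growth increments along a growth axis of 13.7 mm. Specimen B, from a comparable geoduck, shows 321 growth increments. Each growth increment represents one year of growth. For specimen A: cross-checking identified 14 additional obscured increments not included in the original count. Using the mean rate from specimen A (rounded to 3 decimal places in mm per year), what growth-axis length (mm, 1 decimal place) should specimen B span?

10.6 mm

Specimen A: adjusted count: 399 + 14 = 413 growth increments.
A: Mean rate = 13.7 mm / 413 years ≈ 0.033 mm/yr.
Length of B = 0.033 × 321 = 10.6 mm.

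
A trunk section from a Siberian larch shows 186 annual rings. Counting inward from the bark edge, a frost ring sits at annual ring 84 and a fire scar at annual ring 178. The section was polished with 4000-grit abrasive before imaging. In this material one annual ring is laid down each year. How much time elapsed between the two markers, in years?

94 years

The two markers are separated by 178 − 84 = 94 annual rings.
That is 94 years at one annual ring per year.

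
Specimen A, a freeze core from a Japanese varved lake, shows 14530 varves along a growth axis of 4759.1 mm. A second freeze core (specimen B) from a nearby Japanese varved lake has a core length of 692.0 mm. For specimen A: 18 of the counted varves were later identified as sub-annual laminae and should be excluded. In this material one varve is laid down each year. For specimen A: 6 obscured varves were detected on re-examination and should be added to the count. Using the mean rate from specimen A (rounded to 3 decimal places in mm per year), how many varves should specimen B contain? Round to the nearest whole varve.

2110 varves

Specimen A: true varve count = 14530 − 18 + 6 = 14518.
A: Extension rate ≈ 4759.1 / 14518 = 0.328 mm/yr.
B spans 692.0 / 0.328 = 2109.76 years ≈ 2110 varves.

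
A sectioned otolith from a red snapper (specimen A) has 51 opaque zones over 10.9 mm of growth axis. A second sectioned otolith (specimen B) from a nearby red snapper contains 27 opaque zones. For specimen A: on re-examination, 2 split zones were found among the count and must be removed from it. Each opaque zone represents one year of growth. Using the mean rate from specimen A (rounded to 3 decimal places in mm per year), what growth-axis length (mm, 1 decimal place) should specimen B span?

6.0 mm

Specimen A: true opaque zone count = 51 − 2 = 49.
A: Extension rate ≈ 10.9 / 49 = 0.222 mm per year.
For B, 0.222 mm/year × 27 years = 6.0 mm.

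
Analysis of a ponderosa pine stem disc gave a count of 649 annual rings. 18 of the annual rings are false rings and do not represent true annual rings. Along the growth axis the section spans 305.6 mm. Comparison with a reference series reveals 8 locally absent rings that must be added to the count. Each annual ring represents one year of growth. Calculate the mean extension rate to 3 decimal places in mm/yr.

Adjusted count: 649 − 18 + 8 = 639 annual rings.
305.6 mm over 639 years gives 305.6 / 639 ≈ 0.478 mm/yr.

0.478 mm/yr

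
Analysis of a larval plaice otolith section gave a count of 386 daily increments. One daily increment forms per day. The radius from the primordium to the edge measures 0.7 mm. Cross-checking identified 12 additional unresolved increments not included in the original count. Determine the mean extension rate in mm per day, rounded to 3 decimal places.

Adjusted count: 386 + 12 = 398 daily increments.
0.7 mm over 398 days gives 0.7 / 398 ≈ 0.002 mm per day.

0.002 mm per day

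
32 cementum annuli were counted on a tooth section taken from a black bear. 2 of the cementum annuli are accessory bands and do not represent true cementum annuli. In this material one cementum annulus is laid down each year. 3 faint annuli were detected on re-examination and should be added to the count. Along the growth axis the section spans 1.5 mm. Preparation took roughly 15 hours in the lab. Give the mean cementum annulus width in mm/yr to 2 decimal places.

0.05 mm/yr

True cementum annulus count = 32 − 2 + 3 = 33.
Mean rate = 1.5 mm / 33 years ≈ 0.05 mm/yr.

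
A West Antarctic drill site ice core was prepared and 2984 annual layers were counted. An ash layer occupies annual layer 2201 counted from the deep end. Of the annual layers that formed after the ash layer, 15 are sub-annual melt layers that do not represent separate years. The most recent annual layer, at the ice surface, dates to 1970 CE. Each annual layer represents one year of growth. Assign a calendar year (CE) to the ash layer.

Between annual layer 2201 and the ice surface there are 2984 − 2201 = 783 annual layers.
Removing the 15 false annual layers leaves 783 − 15 = 768 true annual layers beyond the ash layer.
1970 − 768 = 1202 CE.

1202 CE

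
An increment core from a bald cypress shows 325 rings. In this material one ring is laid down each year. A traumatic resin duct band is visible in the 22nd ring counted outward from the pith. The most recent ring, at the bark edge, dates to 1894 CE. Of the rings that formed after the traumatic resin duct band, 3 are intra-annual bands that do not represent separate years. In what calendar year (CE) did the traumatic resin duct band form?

Between ring 22 and the bark edge there are 325 − 22 = 303 rings.
Removing the 3 false rings leaves 303 − 3 = 300 true rings beyond the traumatic resin duct band.
The ring at the bark edge is 1894 CE, so the traumatic resin duct band dates to 1894 − 300 = 1594 CE.

1594 CE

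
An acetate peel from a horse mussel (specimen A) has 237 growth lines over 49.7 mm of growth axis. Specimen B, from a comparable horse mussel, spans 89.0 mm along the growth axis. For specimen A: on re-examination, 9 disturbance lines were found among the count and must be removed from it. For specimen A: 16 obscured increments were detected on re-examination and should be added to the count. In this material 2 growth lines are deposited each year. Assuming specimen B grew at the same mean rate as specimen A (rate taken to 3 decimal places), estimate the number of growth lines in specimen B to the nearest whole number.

437 growth lines

Specimen A: adjusted count: 237 − 9 + 16 = 244 growth lines.
Specimen A: dividing by 2 growth lines per year: 244 / 2 = 122 years.
A: Mean rate = 49.7 mm / 122 years ≈ 0.407 mm/year.
B spans 89.0 / 0.407 = 218.67 years; at 2 growth lines per year that is 218.67 × 2 ≈ 437 growth lines.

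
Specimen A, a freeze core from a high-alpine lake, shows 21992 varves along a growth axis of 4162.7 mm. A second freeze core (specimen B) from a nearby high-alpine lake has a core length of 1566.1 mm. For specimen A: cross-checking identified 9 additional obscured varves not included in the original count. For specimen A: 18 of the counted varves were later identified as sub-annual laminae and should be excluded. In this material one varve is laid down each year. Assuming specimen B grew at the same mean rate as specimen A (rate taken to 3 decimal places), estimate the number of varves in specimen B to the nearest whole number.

8286 varves

Specimen A: correcting the raw count gives 21992 − 18 + 9 = 21983 true varves.
A: Extension rate ≈ 4162.7 / 21983 = 0.189 mm/year.
B spans 1566.1 / 0.189 = 8286.24 years ≈ 8286 varves.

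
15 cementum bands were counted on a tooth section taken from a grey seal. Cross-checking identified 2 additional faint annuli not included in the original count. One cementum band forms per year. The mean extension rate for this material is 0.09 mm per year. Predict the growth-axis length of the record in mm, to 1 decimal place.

Adjusted count: 15 + 2 = 17 cementum bands.
17 years at 0.09 mm/year gives 0.09 × 17 = 1.5 mm.

1.5 mm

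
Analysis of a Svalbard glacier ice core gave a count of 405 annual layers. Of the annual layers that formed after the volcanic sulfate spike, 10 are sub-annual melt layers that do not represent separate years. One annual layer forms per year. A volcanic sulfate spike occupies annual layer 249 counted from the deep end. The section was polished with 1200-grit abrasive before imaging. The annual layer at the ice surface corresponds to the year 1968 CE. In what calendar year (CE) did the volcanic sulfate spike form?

405 − 249 = 156 annual layers lie beyond the volcanic sulfate spike toward the ice surface.
Removing the 10 false annual layers leaves 156 − 10 = 146 true annual layers beyond the volcanic sulfate spike.
1968 − 146 = 1822 CE.

1822 CE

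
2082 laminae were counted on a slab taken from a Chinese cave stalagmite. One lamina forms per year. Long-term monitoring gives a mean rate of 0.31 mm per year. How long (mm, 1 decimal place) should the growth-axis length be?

The record spans 2082 years at 0.31 mm per year.
Length ≈ 0.31 × 2082 = 645.4 mm.

645.4 mm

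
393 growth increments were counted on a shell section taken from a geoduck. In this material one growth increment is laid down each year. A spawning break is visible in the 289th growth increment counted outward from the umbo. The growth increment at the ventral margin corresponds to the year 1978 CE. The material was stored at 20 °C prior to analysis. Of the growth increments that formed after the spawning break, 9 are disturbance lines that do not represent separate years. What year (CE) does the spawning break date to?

1883 CE

Between growth increment 289 and the ventral margin there are 393 − 289 = 104 growth increments.
104 − 9 false = 95 true growth increments after the spawning break.
The growth increment at the ventral margin is 1978 CE, so the spawning break dates to 1978 − 95 = 1883 CE.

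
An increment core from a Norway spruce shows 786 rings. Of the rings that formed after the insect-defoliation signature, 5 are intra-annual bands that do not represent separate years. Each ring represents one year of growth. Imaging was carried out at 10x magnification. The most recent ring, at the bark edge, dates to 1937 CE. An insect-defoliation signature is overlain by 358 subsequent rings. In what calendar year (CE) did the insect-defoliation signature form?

358 rings post-date the insect-defoliation signature.
358 − 5 false = 353 true rings after the insect-defoliation signature.
The ring at the bark edge is 1937 CE, so the insect-defoliation signature dates to 1937 − 353 = 1584 CE.

1584 CE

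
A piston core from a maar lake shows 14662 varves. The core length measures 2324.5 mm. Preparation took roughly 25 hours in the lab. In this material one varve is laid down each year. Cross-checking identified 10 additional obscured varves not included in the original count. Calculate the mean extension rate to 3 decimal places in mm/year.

After corrections the count is 14662 + 10 = 14672 varves.
Extension rate ≈ 2324.5 / 14672 = 0.158 mm/year.

0.158 mm/year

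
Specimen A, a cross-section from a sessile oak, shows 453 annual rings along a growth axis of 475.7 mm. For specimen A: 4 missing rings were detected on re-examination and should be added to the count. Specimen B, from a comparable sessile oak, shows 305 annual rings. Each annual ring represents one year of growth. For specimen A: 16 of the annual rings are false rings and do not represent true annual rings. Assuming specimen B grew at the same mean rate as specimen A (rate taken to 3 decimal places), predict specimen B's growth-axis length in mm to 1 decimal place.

329.1 mm

Specimen A: true annual ring count = 453 − 16 + 4 = 441.
A: Extension rate ≈ 475.7 / 441 = 1.079 mm/yr.
Length of B = 1.079 × 305 = 329.1 mm.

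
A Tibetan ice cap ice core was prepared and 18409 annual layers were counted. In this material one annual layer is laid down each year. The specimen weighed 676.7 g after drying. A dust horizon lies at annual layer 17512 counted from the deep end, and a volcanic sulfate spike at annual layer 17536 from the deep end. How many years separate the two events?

24 years

The two markers are separated by 17536 − 17512 = 24 annual layers.
At one annual layer per year, 24 years elapsed between them.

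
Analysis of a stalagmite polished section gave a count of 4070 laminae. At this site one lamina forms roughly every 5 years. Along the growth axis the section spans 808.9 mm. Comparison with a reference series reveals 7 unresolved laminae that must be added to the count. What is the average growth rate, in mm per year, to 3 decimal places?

0.040 mm per year

Correcting the raw count gives 4070 + 7 = 4077 true laminae.
4077 laminae at 5 years each span 4077 × 5 = 20385 years.
Mean rate = 808.9 mm / 20385 years ≈ 0.040 mm per year.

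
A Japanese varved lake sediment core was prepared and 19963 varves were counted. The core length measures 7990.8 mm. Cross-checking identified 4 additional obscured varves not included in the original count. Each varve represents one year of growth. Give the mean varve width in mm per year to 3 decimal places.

0.400 mm per year

True varve count = 19963 + 4 = 19967.
Extension rate ≈ 7990.8 / 19967 = 0.400 mm per year.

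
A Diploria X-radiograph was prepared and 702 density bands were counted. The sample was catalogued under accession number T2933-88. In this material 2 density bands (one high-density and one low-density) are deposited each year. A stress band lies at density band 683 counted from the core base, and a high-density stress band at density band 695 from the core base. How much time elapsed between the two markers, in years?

695 − 683 = 12 density bands lie between the two events.
With 2 density bands per year, 12 / 2 = 6 years.

6 years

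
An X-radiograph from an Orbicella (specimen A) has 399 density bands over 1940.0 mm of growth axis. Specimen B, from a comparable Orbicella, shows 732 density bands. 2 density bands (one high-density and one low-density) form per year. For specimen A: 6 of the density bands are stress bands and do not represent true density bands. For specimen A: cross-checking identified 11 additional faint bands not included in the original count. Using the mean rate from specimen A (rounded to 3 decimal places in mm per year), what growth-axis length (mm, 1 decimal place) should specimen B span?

Specimen A: correcting the raw count gives 399 − 6 + 11 = 404 true density bands.
Specimen A: 404 density bands at 2 per year is 404 / 2 = 202 years.
A: 1940.0 mm over 202 years gives 1940.0 / 202 ≈ 9.604 mm/year.
Specimen B: with 2 density bands per year, 732 / 2 = 366 years. Length of B = 9.604 × 366 = 3515.1 mm.

3515.1 mm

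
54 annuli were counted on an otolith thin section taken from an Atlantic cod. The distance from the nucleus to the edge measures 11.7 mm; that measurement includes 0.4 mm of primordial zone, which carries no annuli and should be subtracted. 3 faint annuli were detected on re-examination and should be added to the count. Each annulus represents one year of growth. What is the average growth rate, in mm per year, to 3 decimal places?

0.198 mm per year

Adjusted count: 54 + 3 = 57 annuli.
Net length = 11.7 − 0.4 = 11.3 mm.
Mean rate = 11.3 mm / 57 years ≈ 0.198 mm per year.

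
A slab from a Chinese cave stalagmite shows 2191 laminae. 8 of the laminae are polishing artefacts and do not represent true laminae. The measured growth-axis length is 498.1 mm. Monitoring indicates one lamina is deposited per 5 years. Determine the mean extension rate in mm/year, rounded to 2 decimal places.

0.05 mm/year

After corrections the count is 2191 − 8 = 2183 laminae.
At 5 years per lamina, 2183 × 5 = 10915 years.
498.1 mm over 10915 years gives 498.1 / 10915 ≈ 0.05 mm/year.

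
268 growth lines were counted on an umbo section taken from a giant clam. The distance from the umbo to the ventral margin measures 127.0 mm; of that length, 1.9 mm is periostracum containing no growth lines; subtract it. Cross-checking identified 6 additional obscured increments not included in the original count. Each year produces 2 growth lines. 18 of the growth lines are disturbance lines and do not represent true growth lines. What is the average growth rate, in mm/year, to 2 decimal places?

0.98 mm/year

Correcting the raw count gives 268 − 18 + 6 = 256 true growth lines.
256 growth lines at 2 per year is 256 / 2 = 128 years.
Net length = 127.0 − 1.9 = 125.1 mm.
Extension rate ≈ 125.1 / 128 = 0.98 mm/year.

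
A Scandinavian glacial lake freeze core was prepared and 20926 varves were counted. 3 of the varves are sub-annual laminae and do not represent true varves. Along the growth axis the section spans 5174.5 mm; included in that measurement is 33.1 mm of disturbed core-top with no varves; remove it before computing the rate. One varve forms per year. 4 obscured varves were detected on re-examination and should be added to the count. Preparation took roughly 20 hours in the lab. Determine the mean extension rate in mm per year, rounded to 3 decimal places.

0.246 mm per year

After corrections the count is 20926 − 3 + 4 = 20927 varves.
Net length = 5174.5 − 33.1 = 5141.4 mm.
Mean rate = 5141.4 mm / 20927 years ≈ 0.246 mm per year.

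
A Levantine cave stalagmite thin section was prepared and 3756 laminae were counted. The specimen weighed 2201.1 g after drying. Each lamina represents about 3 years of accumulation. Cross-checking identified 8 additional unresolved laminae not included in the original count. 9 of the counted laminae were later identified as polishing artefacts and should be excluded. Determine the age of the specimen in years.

Adjusted count: 3756 − 9 + 8 = 3755 laminae.
Multiplying by 3 years per lamina: 3755 × 3 = 11265 years.

11265 yr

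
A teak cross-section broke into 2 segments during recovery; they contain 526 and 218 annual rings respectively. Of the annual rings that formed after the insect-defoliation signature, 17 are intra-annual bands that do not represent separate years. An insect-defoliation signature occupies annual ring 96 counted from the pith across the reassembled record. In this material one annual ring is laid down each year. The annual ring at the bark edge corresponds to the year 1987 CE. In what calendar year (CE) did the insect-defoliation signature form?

1356 CE

Total annual rings = 526 + 218 = 744.
The insect-defoliation signature sits at annual ring 96 from the pith, so 744 − 96 = 648 annual rings formed after it.
Excluding 17 false annual rings: 648 − 17 = 631.
1987 − 631 = 1356 CE.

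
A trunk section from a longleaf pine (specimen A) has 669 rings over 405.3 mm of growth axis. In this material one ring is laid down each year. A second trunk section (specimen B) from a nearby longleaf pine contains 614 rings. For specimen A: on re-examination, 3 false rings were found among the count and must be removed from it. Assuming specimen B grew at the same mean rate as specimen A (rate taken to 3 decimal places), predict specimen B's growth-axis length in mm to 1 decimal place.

373.9 mm

Specimen A: adjusted count: 669 − 3 = 666 rings.
A: Extension rate ≈ 405.3 / 666 = 0.609 mm per year.
B's length ≈ 0.609 × 614 = 373.9 mm.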